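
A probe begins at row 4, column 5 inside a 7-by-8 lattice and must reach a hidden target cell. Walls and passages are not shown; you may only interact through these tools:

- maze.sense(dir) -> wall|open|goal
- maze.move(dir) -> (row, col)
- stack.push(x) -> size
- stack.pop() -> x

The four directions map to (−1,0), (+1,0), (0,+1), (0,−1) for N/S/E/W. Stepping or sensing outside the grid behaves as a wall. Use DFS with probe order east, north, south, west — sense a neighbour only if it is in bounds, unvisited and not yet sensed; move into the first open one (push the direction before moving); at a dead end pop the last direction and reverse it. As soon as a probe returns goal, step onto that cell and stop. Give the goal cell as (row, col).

==> maze.sense(east)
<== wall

==> maze.sense(north)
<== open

==> stack.push(north)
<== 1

==> maze.move(north)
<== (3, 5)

==> maze.sense(east)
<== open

==> stack.push(east)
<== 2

==> maze.move(east)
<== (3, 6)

==> maze.sense(east)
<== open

==> stack.push(east)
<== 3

==> maze.move(east)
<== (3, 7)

==> maze.sense(north)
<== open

==> stack.push(north)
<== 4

==> maze.move(north)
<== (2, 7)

==> maze.sense(north)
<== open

==> stack.push(north)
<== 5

==> maze.move(north)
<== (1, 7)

==> maze.sense(north)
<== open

==> stack.push(north)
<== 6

==> maze.move(north)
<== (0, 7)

==> maze.sense(west)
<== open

==> stack.push(west)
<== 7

==> maze.move(west)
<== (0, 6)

==> maze.sense(south)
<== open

==> stack.push(south)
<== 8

==> maze.move(south)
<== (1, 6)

==> maze.sense(south)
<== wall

==> maze.sense(west)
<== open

==> stack.push(west)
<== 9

==> maze.move(west)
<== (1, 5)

==> maze.sense(north)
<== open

==> stack.push(north)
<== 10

==> maze.move(north)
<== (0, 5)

==> maze.sense(west)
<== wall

==> stack.pop()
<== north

==> maze.move(south)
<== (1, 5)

==> maze.sense(south)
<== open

==> stack.push(south)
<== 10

==> maze.move(south)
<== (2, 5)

==> maze.sense(west)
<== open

==> stack.push(west)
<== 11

==> maze.move(west)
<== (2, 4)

==> maze.sense(north)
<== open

==> stack.push(north)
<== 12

==> maze.move(north)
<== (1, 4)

==> maze.sense(west)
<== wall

==> stack.pop()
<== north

==> maze.move(south)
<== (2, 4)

==> maze.sense(south)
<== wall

==> maze.sense(west)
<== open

==> stack.push(west)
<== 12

==> maze.move(west)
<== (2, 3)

==> maze.sense(south)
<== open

==> stack.push(south)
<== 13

==> maze.move(south)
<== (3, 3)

==> maze.sense(south)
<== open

==> stack.push(south)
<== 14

==> maze.move(south)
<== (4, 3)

==> maze.sense(east)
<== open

==> stack.push(east)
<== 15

==> maze.move(east)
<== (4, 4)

==> maze.sense(south)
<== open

==> stack.push(south)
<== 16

==> maze.move(south)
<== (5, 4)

==> maze.sense(east)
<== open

==> stack.push(east)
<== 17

==> maze.move(east)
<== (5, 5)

==> maze.sense(east)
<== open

==> stack.push(east)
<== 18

==> maze.move(east)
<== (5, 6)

==> maze.sense(east)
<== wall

==> maze.sense(south)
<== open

==> stack.push(south)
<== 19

==> maze.move(south)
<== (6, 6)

==> maze.sense(east)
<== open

==> stack.push(east)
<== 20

==> maze.move(east)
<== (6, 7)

==> stack.pop()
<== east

==> maze.move(west)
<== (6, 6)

==> maze.sense(west)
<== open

==> stack.push(west)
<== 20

==> maze.move(west)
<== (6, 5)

==> maze.sense(west)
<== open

==> stack.push(west)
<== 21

==> maze.move(west)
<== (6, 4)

==> maze.sense(west)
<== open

==> stack.push(west)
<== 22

==> maze.move(west)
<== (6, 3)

==> maze.sense(north)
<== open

==> stack.push(north)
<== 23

==> maze.move(north)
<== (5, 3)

==> maze.sense(west)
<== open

==> stack.push(west)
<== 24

==> maze.move(west)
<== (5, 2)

==> maze.sense(north)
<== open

==> stack.push(north)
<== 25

==> maze.move(north)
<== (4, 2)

==> maze.sense(north)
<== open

==> stack.push(north)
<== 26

==> maze.move(north)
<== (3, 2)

==> maze.sense(north)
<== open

==> stack.push(north)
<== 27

==> maze.move(north)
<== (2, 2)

==> maze.sense(north)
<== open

==> stack.push(north)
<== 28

==> maze.move(north)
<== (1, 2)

==> maze.sense(north)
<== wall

==> maze.sense(west)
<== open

==> stack.push(west)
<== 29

==> maze.move(west)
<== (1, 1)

==> maze.sense(north)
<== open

==> stack.push(north)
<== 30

==> maze.move(north)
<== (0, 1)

==> maze.sense(west)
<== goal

==> maze.move(west)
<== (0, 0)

Answer: (0, 0)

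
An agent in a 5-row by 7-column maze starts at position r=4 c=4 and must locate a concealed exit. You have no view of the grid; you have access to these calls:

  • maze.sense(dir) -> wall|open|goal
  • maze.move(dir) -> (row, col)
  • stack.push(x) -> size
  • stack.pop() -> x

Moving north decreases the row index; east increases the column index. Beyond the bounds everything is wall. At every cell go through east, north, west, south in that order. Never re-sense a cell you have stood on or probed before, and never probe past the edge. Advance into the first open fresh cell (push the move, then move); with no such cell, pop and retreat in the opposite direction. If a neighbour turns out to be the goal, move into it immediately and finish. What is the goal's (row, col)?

I call maze.sense using dir='east', and see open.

Next I call stack.push using x='east', : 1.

I use maze.move using dir='east', giving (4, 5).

I try maze.sense using dir='east', which returns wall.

Using maze.sense using dir='north', and observe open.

I use stack.push using x='north', and observe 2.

Using maze.move using dir='north', — result: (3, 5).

I run maze.sense using dir='east', and get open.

Now I run stack.push using x='east', which returns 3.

Using maze.move using dir='east', yielding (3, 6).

I use maze.sense using dir='north', giving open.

I invoke stack.push using x='north', — result: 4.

Now I run maze.move using dir='north', : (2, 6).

Invoking maze.sense using dir='north', and get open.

Next I call stack.push using x='north', and observe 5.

Now I run maze.move using dir='north', and observe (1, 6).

I call maze.sense using dir='north', giving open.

Then stack.push using x='north', and observe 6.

I call maze.move using dir='north', giving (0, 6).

I invoke maze.sense using dir='west', which returns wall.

I try stack.pop, → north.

I invoke maze.move using dir='south', : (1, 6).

I invoke maze.sense using dir='west', giving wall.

Using stack.pop, and get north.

I try maze.move using dir='south', — result: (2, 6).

Invoking maze.sense using dir='west', yielding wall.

Using stack.pop(), yielding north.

Then maze.move using dir='south', which returns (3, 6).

Calling stack.pop, : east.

I use maze.move using dir='west', and see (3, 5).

I use maze.sense using dir='west', → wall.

Invoking stack.pop(), : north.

Calling maze.move using dir='south', — result: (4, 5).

I invoke stack.pop(), and see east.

I try maze.move using dir='west', → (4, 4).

Now I run maze.sense using dir='west', — result: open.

Then stack.push using x='west', and observe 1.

Invoking maze.move using dir='west', giving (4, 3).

I invoke maze.sense using dir='north', which returns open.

Using stack.push using x='north', : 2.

I use maze.move using dir='north', and see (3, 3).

Using maze.sense using dir='north', and observe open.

Then stack.push using x='north', and get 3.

Calling maze.move using dir='north', and see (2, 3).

I invoke maze.sense using dir='east', yielding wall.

I invoke maze.sense using dir='north', and get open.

I run stack.push using x='north', : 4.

Then maze.move using dir='north', — result: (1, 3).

Using maze.sense using dir='east', which returns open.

Next I call stack.push using x='east', giving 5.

Now I run maze.move using dir='east', giving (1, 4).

I try maze.sense using dir='north', and see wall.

I invoke stack.pop, → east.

I invoke maze.move using dir='west', and see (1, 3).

I try maze.sense using dir='north', yielding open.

I use stack.push using x='north', — result: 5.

Now I run maze.move using dir='north', and get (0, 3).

Then maze.sense using dir='west', and observe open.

I try stack.push using x='west', giving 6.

I invoke maze.move using dir='west', — result: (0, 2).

I run maze.sense using dir='west', which returns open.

Now I run stack.push using x='west', which returns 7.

Using maze.move using dir='west', and observe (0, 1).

Next I call maze.sense using dir='west', and see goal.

Next I call maze.move using dir='west', — result: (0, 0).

Answer: (0, 0)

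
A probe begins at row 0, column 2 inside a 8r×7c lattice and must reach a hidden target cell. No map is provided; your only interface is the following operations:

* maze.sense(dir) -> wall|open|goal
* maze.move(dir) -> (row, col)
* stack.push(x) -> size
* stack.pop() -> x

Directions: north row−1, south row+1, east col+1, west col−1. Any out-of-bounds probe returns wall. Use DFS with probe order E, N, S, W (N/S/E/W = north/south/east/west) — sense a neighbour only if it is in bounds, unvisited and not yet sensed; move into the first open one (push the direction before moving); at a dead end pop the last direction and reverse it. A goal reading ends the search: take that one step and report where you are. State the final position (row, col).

% 1. sense(dir→east) ~> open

% 2. push(x→east) ~> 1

% 3. move(dir→east) ~> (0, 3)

% 4. sense(dir→east) ~> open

% 5. push(x→east) ~> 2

% 6. move(dir→east) ~> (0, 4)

% 7. sense(dir→east) ~> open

% 8. push(x→east) ~> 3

% 9. move(dir→east) ~> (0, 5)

% 10. sense(dir→east) ~> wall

% 11. sense(dir→south) ~> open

% 12. push(x→south) ~> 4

% 13. move(dir→south) ~> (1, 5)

% 14. sense(dir→east) ~> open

% 15. push(x→east) ~> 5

% 16. move(dir→east) ~> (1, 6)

% 17. sense(dir→south) ~> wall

% 18. pop() ~> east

% 19. move(dir→west) ~> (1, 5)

% 20. sense(dir→south) ~> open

% 21. push(x→south) ~> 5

% 22. move(dir→south) ~> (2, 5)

% 23. sense(dir→south) ~> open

% 24. push(x→south) ~> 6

% 25. move(dir→south) ~> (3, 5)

% 26. sense(dir→east) ~> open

% 27. push(x→east) ~> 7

% 28. move(dir→east) ~> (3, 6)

% 29. sense(dir→south) ~> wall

% 30. pop() ~> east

% 31. move(dir→west) ~> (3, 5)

% 32. sense(dir→south) ~> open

% 33. push(x→south) ~> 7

% 34. move(dir→south) ~> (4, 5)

% 35. sense(dir→south) ~> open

% 36. push(x→south) ~> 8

% 37. move(dir→south) ~> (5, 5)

% 38. sense(dir→east) ~> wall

% 39. sense(dir→south) ~> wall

% 40. sense(dir→west) ~> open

% 41. push(x→west) ~> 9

% 42. move(dir→west) ~> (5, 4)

% 43. sense(dir→north) ~> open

% 44. push(x→north) ~> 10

% 45. move(dir→north) ~> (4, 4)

% 46. sense(dir→north) ~> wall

% 47. sense(dir→west) ~> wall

% 48. pop() ~> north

% 49. move(dir→south) ~> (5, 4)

% 50. sense(dir→south) ~> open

% 51. push(x→south) ~> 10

% 52. move(dir→south) ~> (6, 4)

% 53. sense(dir→south) ~> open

% 54. push(x→south) ~> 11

% 55. move(dir→south) ~> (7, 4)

% 56. sense(dir→east) ~> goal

% 57. move(dir→east) ~> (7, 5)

Answer: (7, 5)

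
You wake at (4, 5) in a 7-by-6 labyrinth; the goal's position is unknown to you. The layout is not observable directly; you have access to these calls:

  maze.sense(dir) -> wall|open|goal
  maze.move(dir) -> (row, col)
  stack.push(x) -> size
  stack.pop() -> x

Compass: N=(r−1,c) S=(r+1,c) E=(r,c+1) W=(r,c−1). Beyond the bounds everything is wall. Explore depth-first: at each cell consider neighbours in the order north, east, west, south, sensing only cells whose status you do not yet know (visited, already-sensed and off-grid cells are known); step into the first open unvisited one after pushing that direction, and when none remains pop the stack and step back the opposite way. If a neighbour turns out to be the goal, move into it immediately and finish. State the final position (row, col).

==> maze.sense(dir→north)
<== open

==> stack.push(x→north)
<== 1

==> maze.move(dir→north)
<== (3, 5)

==> maze.sense(dir→north)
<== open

==> stack.push(x→north)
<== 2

==> maze.move(dir→north)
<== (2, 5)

==> maze.sense(dir→north)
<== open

==> stack.push(x→north)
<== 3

==> maze.move(dir→north)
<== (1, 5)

==> maze.sense(dir→north)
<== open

==> stack.push(x→north)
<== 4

==> maze.move(dir→north)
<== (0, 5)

==> maze.sense(dir→west)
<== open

==> stack.push(x→west)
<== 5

==> maze.move(dir→west)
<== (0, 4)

==> maze.sense(dir→west)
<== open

==> stack.push(x→west)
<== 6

==> maze.move(dir→west)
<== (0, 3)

==> maze.sense(dir→west)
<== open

==> stack.push(x→west)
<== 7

==> maze.move(dir→west)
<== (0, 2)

==> maze.sense(dir→west)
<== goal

==> maze.move(dir→west)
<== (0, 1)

Answer: (0, 1)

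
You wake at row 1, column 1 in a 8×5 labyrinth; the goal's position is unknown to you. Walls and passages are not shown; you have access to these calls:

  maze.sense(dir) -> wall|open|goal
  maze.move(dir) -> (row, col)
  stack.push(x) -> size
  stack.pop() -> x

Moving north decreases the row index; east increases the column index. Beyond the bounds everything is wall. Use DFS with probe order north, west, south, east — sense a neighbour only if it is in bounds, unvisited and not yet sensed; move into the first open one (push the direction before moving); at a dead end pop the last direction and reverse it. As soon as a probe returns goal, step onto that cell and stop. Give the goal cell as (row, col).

→ maze.sense(dir='north')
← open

→ stack.push(x='north')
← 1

→ maze.move(dir='north')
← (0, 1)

→ maze.sense(dir='west')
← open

→ stack.push(x='west')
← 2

→ maze.move(dir='west')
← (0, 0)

→ maze.sense(dir='south')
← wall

→ stack.pop()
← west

→ maze.move(dir='east')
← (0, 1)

→ maze.sense(dir='east')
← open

→ stack.push(x='east')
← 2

→ maze.move(dir='east')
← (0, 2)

→ maze.sense(dir='south')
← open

→ stack.push(x='south')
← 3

→ maze.move(dir='south')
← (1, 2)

→ maze.sense(dir='south')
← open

→ stack.push(x='south')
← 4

→ maze.move(dir='south')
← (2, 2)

→ maze.sense(dir='west')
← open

→ stack.push(x='west')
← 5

→ maze.move(dir='west')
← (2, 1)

→ maze.sense(dir='west')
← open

→ stack.push(x='west')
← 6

→ maze.move(dir='west')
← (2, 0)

→ maze.sense(dir='south')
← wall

→ stack.pop()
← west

→ maze.move(dir='east')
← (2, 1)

→ maze.sense(dir='south')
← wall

→ stack.pop()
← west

→ maze.move(dir='east')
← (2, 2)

→ maze.sense(dir='south')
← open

→ stack.push(x='south')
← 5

→ maze.move(dir='south')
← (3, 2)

→ maze.sense(dir='south')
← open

→ stack.push(x='south')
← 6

→ maze.move(dir='south')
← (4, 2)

→ maze.sense(dir='west')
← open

→ stack.push(x='west')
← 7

→ maze.move(dir='west')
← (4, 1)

→ maze.sense(dir='west')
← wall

→ maze.sense(dir='south')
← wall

→ stack.pop()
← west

→ maze.move(dir='east')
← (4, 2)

→ maze.sense(dir='south')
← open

→ stack.push(x='south')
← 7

→ maze.move(dir='south')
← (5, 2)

→ maze.sense(dir='south')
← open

→ stack.push(x='south')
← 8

→ maze.move(dir='south')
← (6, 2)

→ maze.sense(dir='west')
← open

→ stack.push(x='west')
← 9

→ maze.move(dir='west')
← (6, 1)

→ maze.sense(dir='west')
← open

→ stack.push(x='west')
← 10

→ maze.move(dir='west')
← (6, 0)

→ maze.sense(dir='north')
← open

→ stack.push(x='north')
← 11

→ maze.move(dir='north')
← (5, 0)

→ stack.pop()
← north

→ maze.move(dir='south')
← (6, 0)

→ maze.sense(dir='south')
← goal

→ maze.move(dir='south')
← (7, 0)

Answer: (7, 0)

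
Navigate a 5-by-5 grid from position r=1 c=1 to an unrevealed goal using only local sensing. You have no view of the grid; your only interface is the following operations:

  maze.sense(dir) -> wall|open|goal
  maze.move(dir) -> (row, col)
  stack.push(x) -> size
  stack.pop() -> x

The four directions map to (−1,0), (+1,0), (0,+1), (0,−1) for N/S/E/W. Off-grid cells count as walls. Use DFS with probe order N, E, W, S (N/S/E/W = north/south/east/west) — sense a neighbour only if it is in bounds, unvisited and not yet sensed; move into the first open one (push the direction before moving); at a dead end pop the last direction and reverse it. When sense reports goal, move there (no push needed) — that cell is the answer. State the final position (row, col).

Then sense(dir='north'), giving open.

Invoking push(x='north'), — result: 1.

Calling move(dir='north'), → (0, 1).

I invoke sense(dir='east'), and see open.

I try push(x='east'), giving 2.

I invoke move(dir='east'), giving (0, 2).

I call sense(dir='east'), : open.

Now I run push(x='east'), which returns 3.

Then move(dir='east'), and get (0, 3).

Using sense(dir='east'), giving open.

I invoke push(x='east'), : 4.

Invoking move(dir='east'), giving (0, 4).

I try sense(dir='south'), and see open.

I run push(x='south'), : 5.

I use move(dir='south'), and see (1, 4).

Invoking sense(dir='west'), and observe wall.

Now I run sense(dir='south'), and get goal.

Now I run move(dir='south'), and observe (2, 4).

Answer: (2, 4)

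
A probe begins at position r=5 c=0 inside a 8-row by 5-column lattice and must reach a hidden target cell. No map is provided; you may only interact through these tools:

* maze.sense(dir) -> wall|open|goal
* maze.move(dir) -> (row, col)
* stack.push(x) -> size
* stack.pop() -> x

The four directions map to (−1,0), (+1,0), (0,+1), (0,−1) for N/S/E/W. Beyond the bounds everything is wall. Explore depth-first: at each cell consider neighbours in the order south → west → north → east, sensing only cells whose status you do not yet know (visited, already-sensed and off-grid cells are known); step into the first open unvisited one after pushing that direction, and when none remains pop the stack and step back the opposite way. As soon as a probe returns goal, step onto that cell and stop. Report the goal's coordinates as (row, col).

% sense south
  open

% push south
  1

% move south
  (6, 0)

% sense south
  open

% push south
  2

% move south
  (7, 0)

% sense east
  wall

% pop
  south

% move north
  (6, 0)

% sense east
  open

% push east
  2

% move east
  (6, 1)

% sense north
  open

% push north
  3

% move north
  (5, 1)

% sense north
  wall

% sense east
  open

% push east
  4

% move east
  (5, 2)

% sense south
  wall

% sense north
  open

% push north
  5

% move north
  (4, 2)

% sense north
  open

% push north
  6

% move north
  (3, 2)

% sense west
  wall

% sense north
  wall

% sense east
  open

% push east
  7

% move east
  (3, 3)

% sense south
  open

% push south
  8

% move south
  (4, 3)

% sense south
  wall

% sense east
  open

% push east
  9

% move east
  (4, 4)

% sense south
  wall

% sense north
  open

% push north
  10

% move north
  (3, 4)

% sense north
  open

% push north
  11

% move north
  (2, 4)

% sense west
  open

% push west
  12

% move west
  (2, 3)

% sense north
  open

% push north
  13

% move north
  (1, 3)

% sense west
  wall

% sense north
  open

% push north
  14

% move north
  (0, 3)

% sense west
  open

% push west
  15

% move west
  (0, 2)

% sense west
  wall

% pop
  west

% move east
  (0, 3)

% sense east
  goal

% move east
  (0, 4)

Answer: (0, 4)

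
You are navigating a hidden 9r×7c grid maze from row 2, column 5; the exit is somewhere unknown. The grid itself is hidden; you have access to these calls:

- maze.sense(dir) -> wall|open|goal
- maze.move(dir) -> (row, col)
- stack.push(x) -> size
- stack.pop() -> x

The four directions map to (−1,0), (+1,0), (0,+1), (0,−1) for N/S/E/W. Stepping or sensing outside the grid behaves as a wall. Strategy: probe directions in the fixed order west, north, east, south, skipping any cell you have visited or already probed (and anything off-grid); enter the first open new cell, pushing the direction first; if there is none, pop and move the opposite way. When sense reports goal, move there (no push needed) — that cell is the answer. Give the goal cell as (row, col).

>> maze.sense(west)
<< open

>> stack.push(west)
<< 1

>> maze.move(west)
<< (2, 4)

>> maze.sense(west)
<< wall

>> maze.sense(north)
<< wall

>> maze.sense(south)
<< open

>> stack.push(south)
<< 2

>> maze.move(south)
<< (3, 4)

>> maze.sense(west)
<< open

>> stack.push(west)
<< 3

>> maze.move(west)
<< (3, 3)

>> maze.sense(west)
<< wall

>> maze.sense(south)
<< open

>> stack.push(south)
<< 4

>> maze.move(south)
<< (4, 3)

>> maze.sense(west)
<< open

>> stack.push(west)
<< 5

>> maze.move(west)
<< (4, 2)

>> maze.sense(west)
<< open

>> stack.push(west)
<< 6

>> maze.move(west)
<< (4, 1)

>> maze.sense(west)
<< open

>> stack.push(west)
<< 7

>> maze.move(west)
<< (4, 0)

>> maze.sense(north)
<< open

>> stack.push(north)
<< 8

>> maze.move(north)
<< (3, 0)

>> maze.sense(north)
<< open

>> stack.push(north)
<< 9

>> maze.move(north)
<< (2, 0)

>> maze.sense(north)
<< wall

>> maze.sense(east)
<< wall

>> stack.pop()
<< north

>> maze.move(south)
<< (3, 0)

>> maze.sense(east)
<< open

>> stack.push(east)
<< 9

>> maze.move(east)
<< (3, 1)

>> stack.pop()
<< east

>> maze.move(west)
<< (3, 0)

>> stack.pop()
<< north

>> maze.move(south)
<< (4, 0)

>> maze.sense(south)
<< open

>> stack.push(south)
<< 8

>> maze.move(south)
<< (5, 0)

>> maze.sense(east)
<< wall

>> maze.sense(south)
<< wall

>> stack.pop()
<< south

>> maze.move(north)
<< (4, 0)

>> stack.pop()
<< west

>> maze.move(east)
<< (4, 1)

>> stack.pop()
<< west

>> maze.move(east)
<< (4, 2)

>> maze.sense(south)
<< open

>> stack.push(south)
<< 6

>> maze.move(south)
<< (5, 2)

>> maze.sense(east)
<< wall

>> maze.sense(south)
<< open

>> stack.push(south)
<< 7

>> maze.move(south)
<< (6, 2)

>> maze.sense(west)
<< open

>> stack.push(west)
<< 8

>> maze.move(west)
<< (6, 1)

>> maze.sense(south)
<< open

>> stack.push(south)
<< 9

>> maze.move(south)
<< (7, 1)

>> maze.sense(west)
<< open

>> stack.push(west)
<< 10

>> maze.move(west)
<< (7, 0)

>> maze.sense(south)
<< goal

>> maze.move(south)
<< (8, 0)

Answer: (8, 0)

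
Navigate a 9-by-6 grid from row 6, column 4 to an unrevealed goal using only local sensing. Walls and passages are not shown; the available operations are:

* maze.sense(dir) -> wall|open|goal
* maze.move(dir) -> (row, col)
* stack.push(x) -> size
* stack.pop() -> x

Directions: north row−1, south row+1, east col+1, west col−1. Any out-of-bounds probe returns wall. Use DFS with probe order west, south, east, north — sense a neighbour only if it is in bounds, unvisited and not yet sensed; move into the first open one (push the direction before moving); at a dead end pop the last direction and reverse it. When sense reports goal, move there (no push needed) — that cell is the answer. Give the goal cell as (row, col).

CALL sense[dir=west]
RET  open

CALL push[x=west]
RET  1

CALL move[dir=west]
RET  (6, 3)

CALL sense[dir=west]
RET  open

CALL push[x=west]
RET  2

CALL move[dir=west]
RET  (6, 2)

CALL sense[dir=west]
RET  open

CALL push[x=west]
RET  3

CALL move[dir=west]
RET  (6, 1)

CALL sense[dir=west]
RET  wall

CALL sense[dir=south]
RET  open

CALL push[x=south]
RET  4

CALL move[dir=south]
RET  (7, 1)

CALL sense[dir=west]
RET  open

CALL push[x=west]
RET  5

CALL move[dir=west]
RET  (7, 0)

CALL sense[dir=south]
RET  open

CALL push[x=south]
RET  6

CALL move[dir=south]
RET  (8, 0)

CALL sense[dir=east]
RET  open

CALL push[x=east]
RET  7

CALL move[dir=east]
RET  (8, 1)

CALL sense[dir=east]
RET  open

CALL push[x=east]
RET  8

CALL move[dir=east]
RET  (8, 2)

CALL sense[dir=east]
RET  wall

CALL sense[dir=north]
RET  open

CALL push[x=north]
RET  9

CALL move[dir=north]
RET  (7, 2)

CALL sense[dir=east]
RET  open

CALL push[x=east]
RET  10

CALL move[dir=east]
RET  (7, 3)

CALL sense[dir=east]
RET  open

CALL push[x=east]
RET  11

CALL move[dir=east]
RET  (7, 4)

CALL sense[dir=south]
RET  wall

CALL sense[dir=east]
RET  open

CALL push[x=east]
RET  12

CALL move[dir=east]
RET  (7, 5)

CALL sense[dir=south]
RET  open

CALL push[x=south]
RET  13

CALL move[dir=south]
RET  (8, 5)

CALL pop[]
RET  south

CALL move[dir=north]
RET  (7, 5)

CALL sense[dir=north]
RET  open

CALL push[x=north]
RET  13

CALL move[dir=north]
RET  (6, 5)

CALL sense[dir=north]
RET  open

CALL push[x=north]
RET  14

CALL move[dir=north]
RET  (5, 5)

CALL sense[dir=west]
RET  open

CALL push[x=west]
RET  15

CALL move[dir=west]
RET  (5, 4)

CALL sense[dir=west]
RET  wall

CALL sense[dir=north]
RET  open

CALL push[x=north]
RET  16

CALL move[dir=north]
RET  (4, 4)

CALL sense[dir=west]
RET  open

CALL push[x=west]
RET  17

CALL move[dir=west]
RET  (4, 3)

CALL sense[dir=west]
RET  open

CALL push[x=west]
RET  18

CALL move[dir=west]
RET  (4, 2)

CALL sense[dir=west]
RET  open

CALL push[x=west]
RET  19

CALL move[dir=west]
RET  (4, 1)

CALL sense[dir=west]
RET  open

CALL push[x=west]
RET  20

CALL move[dir=west]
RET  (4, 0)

CALL sense[dir=south]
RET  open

CALL push[x=south]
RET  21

CALL move[dir=south]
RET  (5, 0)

CALL sense[dir=east]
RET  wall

CALL pop[]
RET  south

CALL move[dir=north]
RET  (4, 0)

CALL sense[dir=north]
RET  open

CALL push[x=north]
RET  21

CALL move[dir=north]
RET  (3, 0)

CALL sense[dir=east]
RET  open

CALL push[x=east]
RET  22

CALL move[dir=east]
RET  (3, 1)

CALL sense[dir=east]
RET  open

CALL push[x=east]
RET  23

CALL move[dir=east]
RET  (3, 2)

CALL sense[dir=east]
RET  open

CALL push[x=east]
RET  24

CALL move[dir=east]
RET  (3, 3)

CALL sense[dir=east]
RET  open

CALL push[x=east]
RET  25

CALL move[dir=east]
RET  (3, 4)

CALL sense[dir=east]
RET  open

CALL push[x=east]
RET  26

CALL move[dir=east]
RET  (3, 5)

CALL sense[dir=south]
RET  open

CALL push[x=south]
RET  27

CALL move[dir=south]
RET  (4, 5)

CALL pop[]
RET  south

CALL move[dir=north]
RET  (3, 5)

CALL sense[dir=north]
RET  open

CALL push[x=north]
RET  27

CALL move[dir=north]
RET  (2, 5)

CALL sense[dir=west]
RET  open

CALL push[x=west]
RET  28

CALL move[dir=west]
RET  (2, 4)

CALL sense[dir=west]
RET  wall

CALL sense[dir=north]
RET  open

CALL push[x=north]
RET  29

CALL move[dir=north]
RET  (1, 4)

CALL sense[dir=west]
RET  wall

CALL sense[dir=east]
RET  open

CALL push[x=east]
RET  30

CALL move[dir=east]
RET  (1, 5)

CALL sense[dir=north]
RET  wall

CALL pop[]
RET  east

CALL move[dir=west]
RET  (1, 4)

CALL sense[dir=north]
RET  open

CALL push[x=north]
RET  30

CALL move[dir=north]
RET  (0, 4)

CALL sense[dir=west]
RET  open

CALL push[x=west]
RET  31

CALL move[dir=west]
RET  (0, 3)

CALL sense[dir=west]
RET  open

CALL push[x=west]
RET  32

CALL move[dir=west]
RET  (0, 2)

CALL sense[dir=west]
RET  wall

CALL sense[dir=south]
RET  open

CALL push[x=south]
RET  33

CALL move[dir=south]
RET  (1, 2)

CALL sense[dir=west]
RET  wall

CALL sense[dir=south]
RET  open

CALL push[x=south]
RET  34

CALL move[dir=south]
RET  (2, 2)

CALL sense[dir=west]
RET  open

CALL push[x=west]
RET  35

CALL move[dir=west]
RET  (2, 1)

CALL sense[dir=west]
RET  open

CALL push[x=west]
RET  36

CALL move[dir=west]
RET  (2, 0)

CALL sense[dir=north]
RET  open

CALL push[x=north]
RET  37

CALL move[dir=north]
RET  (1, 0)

CALL sense[dir=north]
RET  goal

CALL move[dir=north]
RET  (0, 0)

Answer: (0, 0)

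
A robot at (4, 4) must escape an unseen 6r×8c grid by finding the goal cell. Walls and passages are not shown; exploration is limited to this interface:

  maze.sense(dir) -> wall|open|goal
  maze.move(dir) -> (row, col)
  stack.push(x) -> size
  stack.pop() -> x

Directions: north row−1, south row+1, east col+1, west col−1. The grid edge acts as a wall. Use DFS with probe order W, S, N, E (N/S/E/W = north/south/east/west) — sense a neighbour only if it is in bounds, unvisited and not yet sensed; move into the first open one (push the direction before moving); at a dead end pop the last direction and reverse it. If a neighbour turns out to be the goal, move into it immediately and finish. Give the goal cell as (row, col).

! maze.sense(dir: west) : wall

! maze.sense(dir: south) : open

! stack.push(x: south) : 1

! maze.move(dir: south) : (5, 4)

! maze.sense(dir: west) : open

! stack.push(x: west) : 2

! maze.move(dir: west) : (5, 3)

! maze.sense(dir: west) : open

! stack.push(x: west) : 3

! maze.move(dir: west) : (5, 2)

! maze.sense(dir: west) : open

! stack.push(x: west) : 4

! maze.move(dir: west) : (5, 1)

! maze.sense(dir: west) : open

! stack.push(x: west) : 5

! maze.move(dir: west) : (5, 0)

! maze.sense(dir: north) : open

! stack.push(x: north) : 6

! maze.move(dir: north) : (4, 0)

! maze.sense(dir: north) : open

! stack.push(x: north) : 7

! maze.move(dir: north) : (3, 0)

! maze.sense(dir: north) : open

! stack.push(x: north) : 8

! maze.move(dir: north) : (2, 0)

! maze.sense(dir: north) : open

! stack.push(x: north) : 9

! maze.move(dir: north) : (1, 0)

! maze.sense(dir: north) : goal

! maze.move(dir: north) : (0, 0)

Answer: (0, 0)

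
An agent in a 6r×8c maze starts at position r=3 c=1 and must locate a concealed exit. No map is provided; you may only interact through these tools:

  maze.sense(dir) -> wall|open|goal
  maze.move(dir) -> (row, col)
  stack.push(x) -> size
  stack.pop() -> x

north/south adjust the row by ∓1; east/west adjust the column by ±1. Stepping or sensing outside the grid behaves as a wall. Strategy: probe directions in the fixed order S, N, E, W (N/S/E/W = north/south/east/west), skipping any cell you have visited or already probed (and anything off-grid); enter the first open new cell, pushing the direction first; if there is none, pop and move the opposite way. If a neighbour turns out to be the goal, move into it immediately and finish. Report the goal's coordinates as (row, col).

% maze.sense(dir=south) == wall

% maze.sense(dir=north) == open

% stack.push(x=north) == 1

% maze.move(dir=north) == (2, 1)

% maze.sense(dir=north) == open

% stack.push(x=north) == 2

% maze.move(dir=north) == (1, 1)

% maze.sense(dir=north) == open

% stack.push(x=north) == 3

% maze.move(dir=north) == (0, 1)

% maze.sense(dir=east) == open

% stack.push(x=east) == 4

% maze.move(dir=east) == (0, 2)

% maze.sense(dir=south) == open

% stack.push(x=south) == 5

% maze.move(dir=south) == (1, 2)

% maze.sense(dir=south) == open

% stack.push(x=south) == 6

% maze.move(dir=south) == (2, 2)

% maze.sense(dir=south) == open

% stack.push(x=south) == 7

% maze.move(dir=south) == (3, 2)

% maze.sense(dir=south) == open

% stack.push(x=south) == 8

% maze.move(dir=south) == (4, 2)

% maze.sense(dir=south) == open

% stack.push(x=south) == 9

% maze.move(dir=south) == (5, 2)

% maze.sense(dir=east) == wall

% maze.sense(dir=west) == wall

% stack.pop() == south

% maze.move(dir=north) == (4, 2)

% maze.sense(dir=east) == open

% stack.push(x=east) == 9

% maze.move(dir=east) == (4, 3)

% maze.sense(dir=north) == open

% stack.push(x=north) == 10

% maze.move(dir=north) == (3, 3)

% maze.sense(dir=north) == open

% stack.push(x=north) == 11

% maze.move(dir=north) == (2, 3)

% maze.sense(dir=north) == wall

% maze.sense(dir=east) == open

% stack.push(x=east) == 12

% maze.move(dir=east) == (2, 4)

% maze.sense(dir=south) == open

% stack.push(x=south) == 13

% maze.move(dir=south) == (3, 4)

% maze.sense(dir=south) == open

% stack.push(x=south) == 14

% maze.move(dir=south) == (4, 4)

% maze.sense(dir=south) == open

% stack.push(x=south) == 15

% maze.move(dir=south) == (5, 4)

% maze.sense(dir=east) == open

% stack.push(x=east) == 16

% maze.move(dir=east) == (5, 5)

% maze.sense(dir=north) == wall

% maze.sense(dir=east) == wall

% stack.pop() == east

% maze.move(dir=west) == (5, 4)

% stack.pop() == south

% maze.move(dir=north) == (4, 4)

% stack.pop() == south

% maze.move(dir=north) == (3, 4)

% maze.sense(dir=east) == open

% stack.push(x=east) == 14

% maze.move(dir=east) == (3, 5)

% maze.sense(dir=north) == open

% stack.push(x=north) == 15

% maze.move(dir=north) == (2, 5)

% maze.sense(dir=north) == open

% stack.push(x=north) == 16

% maze.move(dir=north) == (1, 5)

% maze.sense(dir=north) == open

% stack.push(x=north) == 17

% maze.move(dir=north) == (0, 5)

% maze.sense(dir=east) == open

% stack.push(x=east) == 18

% maze.move(dir=east) == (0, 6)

% maze.sense(dir=south) == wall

% maze.sense(dir=east) == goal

% maze.move(dir=east) == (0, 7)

Answer: (0, 7)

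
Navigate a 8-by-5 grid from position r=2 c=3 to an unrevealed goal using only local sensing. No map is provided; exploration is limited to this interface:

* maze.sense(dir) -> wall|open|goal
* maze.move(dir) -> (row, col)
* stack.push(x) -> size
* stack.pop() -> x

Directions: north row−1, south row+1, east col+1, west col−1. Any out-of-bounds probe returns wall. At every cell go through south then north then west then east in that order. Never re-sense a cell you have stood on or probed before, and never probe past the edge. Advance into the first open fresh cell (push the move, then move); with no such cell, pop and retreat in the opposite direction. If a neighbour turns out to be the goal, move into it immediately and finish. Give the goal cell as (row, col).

Step: maze.sense[dir: south]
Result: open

Step: stack.push[x: south]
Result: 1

Step: maze.move[dir: south]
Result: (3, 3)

Step: maze.sense[dir: south]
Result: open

Step: stack.push[x: south]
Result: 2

Step: maze.move[dir: south]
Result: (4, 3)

Step: maze.sense[dir: south]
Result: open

Step: stack.push[x: south]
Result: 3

Step: maze.move[dir: south]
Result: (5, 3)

Step: maze.sense[dir: south]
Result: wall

Step: maze.sense[dir: west]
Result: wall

Step: maze.sense[dir: east]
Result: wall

Step: stack.pop[]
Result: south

Step: maze.move[dir: north]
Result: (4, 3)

Step: maze.sense[dir: west]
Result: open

Step: stack.push[x: west]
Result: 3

Step: maze.move[dir: west]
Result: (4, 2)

Step: maze.sense[dir: north]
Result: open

Step: stack.push[x: north]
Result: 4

Step: maze.move[dir: north]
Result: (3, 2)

Step: maze.sense[dir: north]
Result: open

Step: stack.push[x: north]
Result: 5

Step: maze.move[dir: north]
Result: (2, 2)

Step: maze.sense[dir: north]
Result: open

Step: stack.push[x: north]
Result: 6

Step: maze.move[dir: north]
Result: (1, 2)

Step: maze.sense[dir: north]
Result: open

Step: stack.push[x: north]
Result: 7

Step: maze.move[dir: north]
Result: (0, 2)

Step: maze.sense[dir: west]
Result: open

Step: stack.push[x: west]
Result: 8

Step: maze.move[dir: west]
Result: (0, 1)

Step: maze.sense[dir: south]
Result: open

Step: stack.push[x: south]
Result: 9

Step: maze.move[dir: south]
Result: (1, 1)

Step: maze.sense[dir: south]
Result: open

Step: stack.push[x: south]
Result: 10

Step: maze.move[dir: south]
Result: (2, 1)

Step: maze.sense[dir: south]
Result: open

Step: stack.push[x: south]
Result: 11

Step: maze.move[dir: south]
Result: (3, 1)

Step: maze.sense[dir: south]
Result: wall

Step: maze.sense[dir: west]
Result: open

Step: stack.push[x: west]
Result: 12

Step: maze.move[dir: west]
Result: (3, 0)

Step: maze.sense[dir: south]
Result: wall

Step: maze.sense[dir: north]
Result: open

Step: stack.push[x: north]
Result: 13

Step: maze.move[dir: north]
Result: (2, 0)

Step: maze.sense[dir: north]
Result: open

Step: stack.push[x: north]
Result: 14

Step: maze.move[dir: north]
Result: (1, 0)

Step: maze.sense[dir: north]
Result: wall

Step: stack.pop[]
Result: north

Step: maze.move[dir: south]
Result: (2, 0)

Step: stack.pop[]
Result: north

Step: maze.move[dir: south]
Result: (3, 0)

Step: stack.pop[]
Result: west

Step: maze.move[dir: east]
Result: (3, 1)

Step: stack.pop[]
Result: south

Step: maze.move[dir: north]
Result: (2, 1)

Step: stack.pop[]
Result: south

Step: maze.move[dir: north]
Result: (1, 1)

Step: stack.pop[]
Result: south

Step: maze.move[dir: north]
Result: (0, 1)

Step: stack.pop[]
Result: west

Step: maze.move[dir: east]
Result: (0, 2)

Step: maze.sense[dir: east]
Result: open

Step: stack.push[x: east]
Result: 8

Step: maze.move[dir: east]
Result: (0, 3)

Step: maze.sense[dir: south]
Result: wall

Step: maze.sense[dir: east]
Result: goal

Step: maze.move[dir: east]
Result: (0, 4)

Answer: (0, 4)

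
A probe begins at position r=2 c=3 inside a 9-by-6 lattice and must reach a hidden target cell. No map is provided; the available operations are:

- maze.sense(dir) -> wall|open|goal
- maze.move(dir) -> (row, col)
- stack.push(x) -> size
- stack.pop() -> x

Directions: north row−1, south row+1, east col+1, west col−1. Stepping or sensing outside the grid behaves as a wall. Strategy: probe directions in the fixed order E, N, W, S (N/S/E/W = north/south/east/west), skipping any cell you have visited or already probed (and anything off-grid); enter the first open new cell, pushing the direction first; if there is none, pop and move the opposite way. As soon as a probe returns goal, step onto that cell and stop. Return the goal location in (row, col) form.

CALL sense[east]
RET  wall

CALL sense[north]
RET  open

CALL push[north]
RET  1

CALL move[north]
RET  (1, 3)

CALL sense[east]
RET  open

CALL push[east]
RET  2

CALL move[east]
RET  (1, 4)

CALL sense[east]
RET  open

CALL push[east]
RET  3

CALL move[east]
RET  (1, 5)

CALL sense[north]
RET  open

CALL push[north]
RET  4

CALL move[north]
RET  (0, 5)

CALL sense[west]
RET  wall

CALL pop[]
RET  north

CALL move[south]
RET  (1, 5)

CALL sense[south]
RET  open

CALL push[south]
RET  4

CALL move[south]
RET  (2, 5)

CALL sense[south]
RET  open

CALL push[south]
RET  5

CALL move[south]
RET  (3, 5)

CALL sense[west]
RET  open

CALL push[west]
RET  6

CALL move[west]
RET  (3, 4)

CALL sense[west]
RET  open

CALL push[west]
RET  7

CALL move[west]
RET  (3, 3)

CALL sense[west]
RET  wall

CALL sense[south]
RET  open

CALL push[south]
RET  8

CALL move[south]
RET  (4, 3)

CALL sense[east]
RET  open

CALL push[east]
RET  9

CALL move[east]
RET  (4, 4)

CALL sense[east]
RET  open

CALL push[east]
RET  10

CALL move[east]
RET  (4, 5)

CALL sense[south]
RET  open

CALL push[south]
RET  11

CALL move[south]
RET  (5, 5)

CALL sense[west]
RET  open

CALL push[west]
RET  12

CALL move[west]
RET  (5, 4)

CALL sense[west]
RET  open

CALL push[west]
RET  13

CALL move[west]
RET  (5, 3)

CALL sense[west]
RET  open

CALL push[west]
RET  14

CALL move[west]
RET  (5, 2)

CALL sense[north]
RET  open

CALL push[north]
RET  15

CALL move[north]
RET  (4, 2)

CALL sense[west]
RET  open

CALL push[west]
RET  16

CALL move[west]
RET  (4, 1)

CALL sense[north]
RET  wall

CALL sense[west]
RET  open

CALL push[west]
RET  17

CALL move[west]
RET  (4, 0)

CALL sense[north]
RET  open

CALL push[north]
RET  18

CALL move[north]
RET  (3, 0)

CALL sense[north]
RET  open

CALL push[north]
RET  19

CALL move[north]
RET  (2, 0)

CALL sense[east]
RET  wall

CALL sense[north]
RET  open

CALL push[north]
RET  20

CALL move[north]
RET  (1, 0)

CALL sense[east]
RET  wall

CALL sense[north]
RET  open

CALL push[north]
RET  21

CALL move[north]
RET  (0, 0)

CALL sense[east]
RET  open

CALL push[east]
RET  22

CALL move[east]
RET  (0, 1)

CALL sense[east]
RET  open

CALL push[east]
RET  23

CALL move[east]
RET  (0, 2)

CALL sense[east]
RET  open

CALL push[east]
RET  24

CALL move[east]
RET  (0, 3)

CALL pop[]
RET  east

CALL move[west]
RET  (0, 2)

CALL sense[south]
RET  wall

CALL pop[]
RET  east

CALL move[west]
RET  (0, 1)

CALL pop[]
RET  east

CALL move[west]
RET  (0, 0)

CALL pop[]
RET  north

CALL move[south]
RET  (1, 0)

CALL pop[]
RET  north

CALL move[south]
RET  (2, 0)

CALL pop[]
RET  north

CALL move[south]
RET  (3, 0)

CALL pop[]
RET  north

CALL move[south]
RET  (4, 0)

CALL sense[south]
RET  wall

CALL pop[]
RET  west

CALL move[east]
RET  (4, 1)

CALL sense[south]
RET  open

CALL push[south]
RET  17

CALL move[south]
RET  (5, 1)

CALL sense[south]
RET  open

CALL push[south]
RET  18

CALL move[south]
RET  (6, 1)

CALL sense[east]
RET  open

CALL push[east]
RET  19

CALL move[east]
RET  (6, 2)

CALL sense[east]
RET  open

CALL push[east]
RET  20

CALL move[east]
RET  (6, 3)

CALL sense[east]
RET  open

CALL push[east]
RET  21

CALL move[east]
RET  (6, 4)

CALL sense[east]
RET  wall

CALL sense[south]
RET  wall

CALL pop[]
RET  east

CALL move[west]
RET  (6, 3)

CALL sense[south]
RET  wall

CALL pop[]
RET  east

CALL move[west]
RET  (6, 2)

CALL sense[south]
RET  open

CALL push[south]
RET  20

CALL move[south]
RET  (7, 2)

CALL sense[west]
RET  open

CALL push[west]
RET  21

CALL move[west]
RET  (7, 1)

CALL sense[west]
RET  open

CALL push[west]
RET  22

CALL move[west]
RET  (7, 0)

CALL sense[north]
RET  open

CALL push[north]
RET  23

CALL move[north]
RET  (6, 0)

CALL pop[]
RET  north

CALL move[south]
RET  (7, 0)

CALL sense[south]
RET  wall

CALL pop[]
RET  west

CALL move[east]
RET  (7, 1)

CALL sense[south]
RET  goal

CALL move[south]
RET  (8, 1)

Answer: (8, 1)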